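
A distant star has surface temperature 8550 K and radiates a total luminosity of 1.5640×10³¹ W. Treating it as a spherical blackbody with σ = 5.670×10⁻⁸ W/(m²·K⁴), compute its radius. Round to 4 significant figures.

R ≈ 6.409×10¹⁰ m

L = 4πR²σT⁴ ⇒ R = √(L/(4πσT⁴)).
σT⁴ = 3.03003×10⁸ W/m², so R = √(1.5640×10³¹/(4π×3.03003×10⁸)) = 6.409×10¹⁰ m.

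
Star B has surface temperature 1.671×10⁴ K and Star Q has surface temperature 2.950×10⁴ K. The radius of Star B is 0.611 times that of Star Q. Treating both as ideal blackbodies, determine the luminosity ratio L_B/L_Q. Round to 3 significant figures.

L_B/L_Q ≈ 0.0384

L ∝ R²T⁴, so L_B/L_Q = (R_B/R_Q)²(T_B/T_Q)⁴ = (0.611)² × (1.671×10⁴/2.950×10⁴)⁴ = 0.373321 × 0.102948 = 0.0384.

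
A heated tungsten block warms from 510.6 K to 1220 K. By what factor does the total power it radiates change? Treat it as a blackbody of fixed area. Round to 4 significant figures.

P₂/P₁ ≈ 32.59

P ∝ T⁴, so P₂/P₁ = (T₂/T₁)⁴ = (1220/510.6)⁴ = (2.38935)⁴ = 32.59.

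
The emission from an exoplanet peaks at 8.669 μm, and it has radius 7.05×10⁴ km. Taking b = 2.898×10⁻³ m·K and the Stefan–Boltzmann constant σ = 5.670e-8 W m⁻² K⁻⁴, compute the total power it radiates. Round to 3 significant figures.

P ≈ 4.42×10¹⁹ W

Wien's law: T = b/λ_max = 2.898×10⁻³/8.669×10⁻⁶ = 334.295 K.
Surface area A = 4πR² = 4π(7.05×10⁷ m)² = 6.24580×10¹⁶ m².
Then P = σAT⁴ = 5.670×10⁻⁸×6.24580×10¹⁶×(334.295)⁴ = 4.42×10¹⁹ W.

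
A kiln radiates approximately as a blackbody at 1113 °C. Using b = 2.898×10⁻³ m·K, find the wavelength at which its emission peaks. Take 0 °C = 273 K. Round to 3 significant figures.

T = 1113 °C + 273 = 1386 K.
Wien's displacement law: λ_max = b/T = (2.898×10⁻³ m·K)/(1386 K) = 2.091×10⁻⁶ m.
That is 2.09×10³ nm, in the infrared range.

λ_max ≈ 2.09×10³ nm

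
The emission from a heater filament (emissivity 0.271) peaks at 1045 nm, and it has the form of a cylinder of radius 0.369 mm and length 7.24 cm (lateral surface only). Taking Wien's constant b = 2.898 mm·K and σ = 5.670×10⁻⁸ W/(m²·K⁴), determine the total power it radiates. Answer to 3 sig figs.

Wien's law: T = b/λ_max = 2.898×10⁻³/1.045×10⁻⁶ = 2773.21 K.
Lateral area A = 2πrL = 2π×3.69×10⁻⁴×0.0724 = 1.67859×10⁻⁴ m².
Then P = εσAT⁴ = 0.271×5.670×10⁻⁸×1.67859×10⁻⁴×(2773.21)⁴ = 153 W.

P ≈ 153 W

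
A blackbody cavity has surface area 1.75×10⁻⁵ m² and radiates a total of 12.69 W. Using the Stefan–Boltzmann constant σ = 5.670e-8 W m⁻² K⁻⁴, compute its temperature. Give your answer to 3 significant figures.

Area A = 1.75×10⁻⁵ m².
P = σAT⁴ ⇒ T = (P/(σA))^(1/4) = (12.69/(5.670×10⁻⁸×1.75×10⁻⁵))^(1/4) = 1.89×10³ K.

T ≈ 1.89×10³ K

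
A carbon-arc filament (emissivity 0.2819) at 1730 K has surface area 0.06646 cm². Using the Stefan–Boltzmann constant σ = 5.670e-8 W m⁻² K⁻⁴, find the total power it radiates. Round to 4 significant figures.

Area A = 0.06646 cm² = 6.646×10⁻⁶ m².
P = εσAT⁴ = 0.2819 × 5.670×10⁻⁸ × 6.646×10⁻⁶ × (1730)⁴ = 0.9515 W.

P ≈ 0.9515 W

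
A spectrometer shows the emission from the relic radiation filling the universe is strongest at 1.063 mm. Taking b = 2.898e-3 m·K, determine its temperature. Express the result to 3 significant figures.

Wien's law gives T = b/λ_max = (2.898×10⁻³ m·K)/(1.063×10⁻³ m) = 2.73 K.

T ≈ 2.73 K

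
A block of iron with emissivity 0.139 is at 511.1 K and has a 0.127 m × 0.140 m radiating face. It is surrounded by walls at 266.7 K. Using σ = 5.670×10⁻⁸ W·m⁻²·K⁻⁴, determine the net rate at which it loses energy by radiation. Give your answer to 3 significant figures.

Net loss ≈ 8.85 W

Area A = 0.127 × 0.140 = 0.01778 m².
Net radiated power P_net = εσA(T⁴ − T₀⁴) = 0.139×5.670×10⁻⁸×0.01778×(511.1⁴ − 266.7⁴).
T⁴ − T₀⁴ = 6.82376×10¹⁰ − 5.05932×10⁹ = 6.31783×10¹⁰ K⁴, so P_net = 8.85 W.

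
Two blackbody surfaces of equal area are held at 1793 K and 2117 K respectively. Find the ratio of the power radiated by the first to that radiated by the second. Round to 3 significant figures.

P₁/P₂ ≈ 0.515

With equal areas, P₁/P₂ = (T₁/T₂)⁴ = (1793/2117)⁴ = 0.515.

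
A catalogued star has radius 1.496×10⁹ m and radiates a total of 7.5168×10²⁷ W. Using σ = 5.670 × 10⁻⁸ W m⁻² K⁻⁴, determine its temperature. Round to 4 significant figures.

T ≈ 8286 K

Surface area A = 4πR² = 4π(1.496×10⁹ m)² = 2.81237×10¹⁹ m².
P = σAT⁴ ⇒ T = (P/(σA))^(1/4) = (7.5168×10²⁷/(5.670×10⁻⁸×2.81237×10¹⁹))^(1/4) = 8286 K.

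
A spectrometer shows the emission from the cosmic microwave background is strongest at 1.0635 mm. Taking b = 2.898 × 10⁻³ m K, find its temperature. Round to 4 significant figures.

Wien's law gives T = b/λ_max = (2.898×10⁻³ m·K)/(1.0635×10⁻³ m) = 2.725 K.

T ≈ 2.725 K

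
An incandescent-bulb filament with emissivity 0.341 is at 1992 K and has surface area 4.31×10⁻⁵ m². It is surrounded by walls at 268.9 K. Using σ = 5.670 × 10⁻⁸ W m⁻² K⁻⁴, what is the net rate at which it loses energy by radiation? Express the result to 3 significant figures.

Net loss ≈ 13.1 W

Area A = 4.31×10⁻⁵ m².
Net radiated power P_net = εσA(T⁴ − T₀⁴) = 0.341×5.670×10⁻⁸×4.31×10⁻⁵×(1992⁴ − 268.9⁴).
T⁴ − T₀⁴ = 1.57455×10¹³ − 5.22833×10⁹ = 1.57403×10¹³ K⁴, so P_net = 13.1 W.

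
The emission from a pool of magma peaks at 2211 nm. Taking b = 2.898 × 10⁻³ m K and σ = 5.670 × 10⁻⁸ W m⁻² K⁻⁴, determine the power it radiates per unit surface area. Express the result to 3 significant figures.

I ≈ 1.67×10⁵ W/m²

Wien's law: T = b/λ_max = 2.898×10⁻³/2.211×10⁻⁶ = 1310.72 K.
Then I = σT⁴ = 5.670×10⁻⁸×(1310.72)⁴ = 1.67×10⁵ W/m².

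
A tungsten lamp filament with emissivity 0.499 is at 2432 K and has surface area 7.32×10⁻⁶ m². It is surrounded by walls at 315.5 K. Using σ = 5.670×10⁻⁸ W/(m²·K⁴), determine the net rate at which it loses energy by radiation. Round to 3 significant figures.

Net loss ≈ 7.24 W

Area A = 7.32×10⁻⁶ m².
Net radiated power P_net = εσA(T⁴ − T₀⁴) = 0.499×5.670×10⁻⁸×7.32×10⁻⁶×(2432⁴ − 315.5⁴).
T⁴ − T₀⁴ = 3.49828×10¹³ − 9.90826×10⁹ = 3.49729×10¹³ K⁴, so P_net = 7.24 W.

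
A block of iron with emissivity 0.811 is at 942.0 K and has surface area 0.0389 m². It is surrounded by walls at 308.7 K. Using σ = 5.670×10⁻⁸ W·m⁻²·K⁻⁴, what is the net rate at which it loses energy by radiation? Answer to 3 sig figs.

Area A = 0.0389 m².
Net radiated power P_net = εσA(T⁴ − T₀⁴) = 0.811×5.670×10⁻⁸×0.0389×(942.0⁴ − 308.7⁴).
T⁴ − T₀⁴ = 7.87415×10¹¹ − 9.08127×10⁹ = 7.78334×10¹¹ K⁴, so P_net = 1.39×10³ W.

Net loss ≈ 1.39×10³ W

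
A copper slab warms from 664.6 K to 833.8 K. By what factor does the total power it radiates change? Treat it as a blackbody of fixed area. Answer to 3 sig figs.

P ∝ T⁴, so P₂/P₁ = (T₂/T₁)⁴ = (833.8/664.6)⁴ = (1.25459)⁴ = 2.48.

P₂/P₁ ≈ 2.48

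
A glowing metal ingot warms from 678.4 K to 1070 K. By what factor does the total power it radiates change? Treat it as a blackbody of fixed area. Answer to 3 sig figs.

P₂/P₁ ≈ 6.19

P ∝ T⁴, so P₂/P₁ = (T₂/T₁)⁴ = (1070/678.4)⁴ = (1.57724)⁴ = 6.19.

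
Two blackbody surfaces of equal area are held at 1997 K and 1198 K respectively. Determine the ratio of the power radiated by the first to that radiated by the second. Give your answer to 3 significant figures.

P₁/P₂ ≈ 7.72

With equal areas, P₁/P₂ = (T₁/T₂)⁴ = (1997/1198)⁴ = 7.72.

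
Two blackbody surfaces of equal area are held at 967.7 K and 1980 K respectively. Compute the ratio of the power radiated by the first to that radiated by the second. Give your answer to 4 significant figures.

With equal areas, P₁/P₂ = (T₁/T₂)⁴ = (967.7/1980)⁴ = 0.05706.

P₁/P₂ ≈ 0.05706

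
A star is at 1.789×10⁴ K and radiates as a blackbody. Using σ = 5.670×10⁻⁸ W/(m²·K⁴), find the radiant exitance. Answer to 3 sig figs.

Stefan–Boltzmann: I = σT⁴ = 5.670×10⁻⁸ × (1.789×10⁴)⁴ = 5.81×10⁹ W/m².

I ≈ 5.81×10⁹ W/m²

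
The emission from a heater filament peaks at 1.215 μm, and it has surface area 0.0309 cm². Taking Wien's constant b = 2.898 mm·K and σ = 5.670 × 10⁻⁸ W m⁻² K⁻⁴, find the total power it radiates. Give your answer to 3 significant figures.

Wien's law: T = b/λ_max = 2.898×10⁻³/1.215×10⁻⁶ = 2385.19 K.
Area A = 0.0309 cm² = 3.09×10⁻⁶ m².
Then P = σAT⁴ = 5.670×10⁻⁸×3.09×10⁻⁶×(2385.19)⁴ = 5.67 W.

P ≈ 5.67 W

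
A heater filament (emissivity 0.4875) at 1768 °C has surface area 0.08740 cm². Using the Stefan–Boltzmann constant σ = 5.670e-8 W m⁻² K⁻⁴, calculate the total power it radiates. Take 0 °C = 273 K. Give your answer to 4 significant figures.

P ≈ 4.192 W

T = 1768 °C + 273 = 2041 K.
Area A = 0.08740 cm² = 8.740×10⁻⁶ m².
P = εσAT⁴ = 0.4875 × 5.670×10⁻⁸ × 8.740×10⁻⁶ × (2041)⁴ = 4.192 W.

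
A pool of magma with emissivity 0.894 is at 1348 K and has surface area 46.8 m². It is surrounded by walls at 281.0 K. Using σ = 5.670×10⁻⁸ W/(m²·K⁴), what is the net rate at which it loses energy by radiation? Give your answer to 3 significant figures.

Net loss ≈ 7.82×10⁶ W

Area A = 46.8 m².
Net radiated power P_net = εσA(T⁴ − T₀⁴) = 0.894×5.670×10⁻⁸×46.8×(1348⁴ − 281.0⁴).
T⁴ − T₀⁴ = 3.30187×10¹² − 6.23484×10⁹ = 3.29564×10¹² K⁴, so P_net = 7.82×10⁶ W.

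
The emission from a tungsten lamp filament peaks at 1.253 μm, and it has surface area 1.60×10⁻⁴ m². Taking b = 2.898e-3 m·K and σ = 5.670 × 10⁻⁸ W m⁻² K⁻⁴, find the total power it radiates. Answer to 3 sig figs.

P ≈ 260 W

Wien's law: T = b/λ_max = 2.898×10⁻³/1.253×10⁻⁶ = 2312.85 K.
Area A = 1.60×10⁻⁴ m².
Then P = σAT⁴ = 5.670×10⁻⁸×1.60×10⁻⁴×(2312.85)⁴ = 260 W.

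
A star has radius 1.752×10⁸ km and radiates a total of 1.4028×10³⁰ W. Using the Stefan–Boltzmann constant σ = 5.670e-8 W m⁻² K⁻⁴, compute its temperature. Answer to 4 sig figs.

Surface area A = 4πR² = 4π(1.752×10¹¹ m)² = 3.85725×10²³ m².
P = σAT⁴ ⇒ T = (P/(σA))^(1/4) = (1.4028×10³⁰/(5.670×10⁻⁸×3.85725×10²³))^(1/4) = 2830 K.

T ≈ 2830 K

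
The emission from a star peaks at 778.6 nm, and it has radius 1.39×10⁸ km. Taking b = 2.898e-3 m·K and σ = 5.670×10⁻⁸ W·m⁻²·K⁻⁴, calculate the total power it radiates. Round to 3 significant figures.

P ≈ 2.64×10³⁰ W

Wien's law: T = b/λ_max = 2.898×10⁻³/7.786×10⁻⁷ = 3722.07 K.
Surface area A = 4πR² = 4π(1.39×10¹¹ m)² = 2.42795×10²³ m².
Then P = σAT⁴ = 5.670×10⁻⁸×2.42795×10²³×(3722.07)⁴ = 2.64×10³⁰ W.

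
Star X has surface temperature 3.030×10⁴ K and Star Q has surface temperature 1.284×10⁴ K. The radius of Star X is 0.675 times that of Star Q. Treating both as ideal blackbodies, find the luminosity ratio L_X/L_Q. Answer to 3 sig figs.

L ∝ R²T⁴, so L_X/L_Q = (R_X/R_Q)²(T_X/T_Q)⁴ = (0.675)² × (3.030×10⁴/1.284×10⁴)⁴ = 0.455625 × 31.0106 = 14.1.

L_X/L_Q ≈ 14.1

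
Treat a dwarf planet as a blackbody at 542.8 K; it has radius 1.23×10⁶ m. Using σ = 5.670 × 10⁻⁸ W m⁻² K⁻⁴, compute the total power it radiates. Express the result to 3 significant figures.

P ≈ 9.36×10¹⁶ W

Surface area A = 4πR² = 4π(1.23×10⁶ m)² = 1.90117×10¹³ m².
P = σAT⁴ = 5.670×10⁻⁸ × 1.90117×10¹³ × (542.8)⁴ = 9.36×10¹⁶ W.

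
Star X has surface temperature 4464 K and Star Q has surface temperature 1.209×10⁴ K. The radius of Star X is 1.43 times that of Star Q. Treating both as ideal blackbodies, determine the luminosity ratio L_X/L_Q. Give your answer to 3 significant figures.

L ∝ R²T⁴, so L_X/L_Q = (R_X/R_Q)²(T_X/T_Q)⁴ = (1.43)² × (4464/1.209×10⁴)⁴ = 2.0449 × 0.0185862 = 0.0380.

L_X/L_Q ≈ 0.0380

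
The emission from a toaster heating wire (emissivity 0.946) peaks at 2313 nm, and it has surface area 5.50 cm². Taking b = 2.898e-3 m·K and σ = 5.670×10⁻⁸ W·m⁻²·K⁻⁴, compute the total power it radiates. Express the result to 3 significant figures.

Wien's law: T = b/λ_max = 2.898×10⁻³/2.313×10⁻⁶ = 1252.92 K.
Area A = 5.50 cm² = 5.50×10⁻⁴ m².
Then P = εσAT⁴ = 0.946×5.670×10⁻⁸×5.50×10⁻⁴×(1252.92)⁴ = 72.7 W.

P ≈ 72.7 W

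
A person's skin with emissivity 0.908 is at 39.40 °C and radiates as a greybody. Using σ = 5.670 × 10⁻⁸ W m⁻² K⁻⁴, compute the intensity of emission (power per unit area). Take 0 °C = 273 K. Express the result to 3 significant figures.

I ≈ 490 W/m²

T = 39.40 °C + 273 = 312.40 K.
Stefan–Boltzmann: I = εσT⁴ = 0.908 × 5.670×10⁻⁸ × (312.40)⁴ = 490 W/m².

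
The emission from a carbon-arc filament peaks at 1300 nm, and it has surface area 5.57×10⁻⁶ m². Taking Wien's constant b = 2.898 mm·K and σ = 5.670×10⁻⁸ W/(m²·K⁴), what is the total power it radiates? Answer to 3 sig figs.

P ≈ 7.80 W

Wien's law: T = b/λ_max = 2.898×10⁻³/1.300×10⁻⁶ = 2229.23 K.
Area A = 5.57×10⁻⁶ m².
Then P = σAT⁴ = 5.670×10⁻⁸×5.57×10⁻⁶×(2229.23)⁴ = 7.80 W.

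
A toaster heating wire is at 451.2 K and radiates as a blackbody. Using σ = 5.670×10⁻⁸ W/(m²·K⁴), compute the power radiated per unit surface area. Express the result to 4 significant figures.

I ≈ 2350 W/m²

Stefan–Boltzmann: I = σT⁴ = 5.670×10⁻⁸ × (451.2)⁴ = 2350 W/m².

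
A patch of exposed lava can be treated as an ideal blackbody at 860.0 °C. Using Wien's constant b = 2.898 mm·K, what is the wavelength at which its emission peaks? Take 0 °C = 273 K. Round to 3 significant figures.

λ_max ≈ 2.56×10³ nm

T = 860.0 °C + 273 = 1133.0 K.
Wien's displacement law: λ_max = b/T = (2.898×10⁻³ m·K)/(1133.0 K) = 2.558×10⁻⁶ m.
That is 2.56×10³ nm, in the infrared range.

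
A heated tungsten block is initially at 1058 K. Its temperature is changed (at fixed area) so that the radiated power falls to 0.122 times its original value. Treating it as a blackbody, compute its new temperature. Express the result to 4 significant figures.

T₂ ≈ 625.3 K

P ∝ T⁴, so T₂/T₁ = (P₂/P₁)^(1/4) = (0.122)^(1/4) = 0.591003.
T₂ = 1058 × 0.591003 = 625.3 K.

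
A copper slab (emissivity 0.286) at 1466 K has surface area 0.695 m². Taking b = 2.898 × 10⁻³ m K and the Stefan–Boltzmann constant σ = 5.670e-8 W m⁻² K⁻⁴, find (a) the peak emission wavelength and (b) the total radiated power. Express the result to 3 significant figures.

(a) λ_max = b/T = 2.898×10⁻³/1466 = 1.977×10⁻⁶ m = 1.98×10³ nm.
Area A = 0.695 m².
(b) P = εσAT⁴ = 0.286×5.670×10⁻⁸×0.695×(1466)⁴ = 5.21×10⁴ W.

λ_max ≈ 1.98×10³ nm; P ≈ 5.21×10⁴ W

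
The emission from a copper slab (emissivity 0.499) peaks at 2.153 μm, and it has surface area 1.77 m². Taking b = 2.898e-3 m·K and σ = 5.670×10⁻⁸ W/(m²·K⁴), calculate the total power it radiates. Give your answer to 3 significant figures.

Wien's law: T = b/λ_max = 2.898×10⁻³/2.153×10⁻⁶ = 1346.03 K.
Area A = 1.77 m².
Then P = εσAT⁴ = 0.499×5.670×10⁻⁸×1.77×(1346.03)⁴ = 1.64×10⁵ W.

P ≈ 1.64×10⁵ W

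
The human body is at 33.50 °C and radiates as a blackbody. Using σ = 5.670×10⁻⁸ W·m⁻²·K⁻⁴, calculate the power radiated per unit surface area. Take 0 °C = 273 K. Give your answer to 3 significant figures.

I ≈ 500 W/m²

T = 33.50 °C + 273 = 306.50 K.
Stefan–Boltzmann: I = σT⁴ = 5.670×10⁻⁸ × (306.50)⁴ = 500 W/m².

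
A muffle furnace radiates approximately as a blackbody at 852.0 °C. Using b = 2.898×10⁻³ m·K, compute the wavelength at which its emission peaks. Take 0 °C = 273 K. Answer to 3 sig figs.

λ_max ≈ 2.58 μm

T = 852.0 °C + 273 = 1125.0 K.
Wien's displacement law: λ_max = b/T = (2.898×10⁻³ m·K)/(1125.0 K) = 2.576×10⁻⁶ m.
That is 2.58 μm, in the infrared range.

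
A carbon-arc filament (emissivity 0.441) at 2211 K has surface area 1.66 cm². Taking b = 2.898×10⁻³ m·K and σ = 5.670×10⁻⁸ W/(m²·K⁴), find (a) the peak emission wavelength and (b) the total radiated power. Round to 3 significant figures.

λ_max ≈ 1.31 μm; P ≈ 99.2 W

(a) λ_max = b/T = 2.898×10⁻³/2211 = 1.311×10⁻⁶ m = 1.31 μm.
Area A = 1.66 cm² = 1.66×10⁻⁴ m².
(b) P = εσAT⁴ = 0.441×5.670×10⁻⁸×1.66×10⁻⁴×(2211)⁴ = 99.2 W.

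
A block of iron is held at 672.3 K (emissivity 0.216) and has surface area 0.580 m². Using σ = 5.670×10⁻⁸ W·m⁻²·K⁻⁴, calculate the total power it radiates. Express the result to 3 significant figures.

P ≈ 1.45×10³ W

Area A = 0.580 m².
P = εσAT⁴ = 0.216 × 5.670×10⁻⁸ × 0.580 × (672.3)⁴ = 1.45×10³ W.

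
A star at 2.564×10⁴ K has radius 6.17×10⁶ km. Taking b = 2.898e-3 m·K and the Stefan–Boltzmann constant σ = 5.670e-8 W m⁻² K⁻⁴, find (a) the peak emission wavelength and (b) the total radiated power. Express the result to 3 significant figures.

λ_max ≈ 113 nm; P ≈ 1.17×10³¹ W

(a) λ_max = b/T = 2.898×10⁻³/2.564×10⁴ = 1.130×10⁻⁷ m = 113 nm.
Surface area A = 4πR² = 4π(6.17×10⁹ m)² = 4.78388×10²⁰ m².
(b) P = σAT⁴ = 5.670×10⁻⁸×4.78388×10²⁰×(2.564×10⁴)⁴ = 1.17×10³¹ W.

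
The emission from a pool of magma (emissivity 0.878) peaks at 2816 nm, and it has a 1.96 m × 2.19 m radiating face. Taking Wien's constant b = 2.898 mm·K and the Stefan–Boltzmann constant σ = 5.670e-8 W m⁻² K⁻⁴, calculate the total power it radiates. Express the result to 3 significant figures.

Wien's law: T = b/λ_max = 2.898×10⁻³/2.816×10⁻⁶ = 1029.12 K.
Area A = 1.96 × 2.19 = 4.2924 m².
Then P = εσAT⁴ = 0.878×5.670×10⁻⁸×4.2924×(1029.12)⁴ = 2.40×10⁵ W.

P ≈ 2.40×10⁵ W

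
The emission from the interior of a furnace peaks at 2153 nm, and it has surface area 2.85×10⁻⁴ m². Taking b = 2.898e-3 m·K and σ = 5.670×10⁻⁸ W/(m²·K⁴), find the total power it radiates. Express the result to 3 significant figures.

Wien's law: T = b/λ_max = 2.898×10⁻³/2.153×10⁻⁶ = 1346.03 K.
Area A = 2.85×10⁻⁴ m².
Then P = σAT⁴ = 5.670×10⁻⁸×2.85×10⁻⁴×(1346.03)⁴ = 53.0 W.

P ≈ 53.0 W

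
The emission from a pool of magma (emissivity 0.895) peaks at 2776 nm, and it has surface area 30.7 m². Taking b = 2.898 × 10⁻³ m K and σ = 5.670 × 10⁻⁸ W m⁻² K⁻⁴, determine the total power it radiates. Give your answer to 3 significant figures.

Wien's law: T = b/λ_max = 2.898×10⁻³/2.776×10⁻⁶ = 1043.95 K.
Area A = 30.7 m².
Then P = εσAT⁴ = 0.895×5.670×10⁻⁸×30.7×(1043.95)⁴ = 1.85×10⁶ W.

P ≈ 1.85×10⁶ W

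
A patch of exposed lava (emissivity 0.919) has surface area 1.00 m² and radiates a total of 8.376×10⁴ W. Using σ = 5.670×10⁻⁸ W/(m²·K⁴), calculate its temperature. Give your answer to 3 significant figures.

T ≈ 1.13×10³ K

Area A = 1.00 m².
P = εσAT⁴ ⇒ T = (P/(εσA))^(1/4) = (8.376×10⁴/(0.919×5.670×10⁻⁸×1.00))^(1/4) = 1.13×10³ K.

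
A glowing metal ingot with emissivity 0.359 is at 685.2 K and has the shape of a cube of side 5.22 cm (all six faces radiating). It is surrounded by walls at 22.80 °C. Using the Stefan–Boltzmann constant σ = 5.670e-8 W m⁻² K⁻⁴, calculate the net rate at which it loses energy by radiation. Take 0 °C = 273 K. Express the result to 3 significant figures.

Net loss ≈ 70.8 W

Surroundings: T = 22.80 °C + 273 = 295.80 K.
Area A = 6s² = 6×(0.0522 m)² = 0.016349 m².
Net radiated power P_net = εσA(T⁴ − T₀⁴) = 0.359×5.670×10⁻⁸×0.016349×(685.2⁴ − 295.80⁴).
T⁴ − T₀⁴ = 2.20429×10¹¹ − 7.65584×10⁹ = 2.12773×10¹¹ K⁴, so P_net = 70.8 W.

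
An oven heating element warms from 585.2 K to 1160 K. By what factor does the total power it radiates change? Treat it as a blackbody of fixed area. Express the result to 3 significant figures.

P₂/P₁ ≈ 15.4

P ∝ T⁴, so P₂/P₁ = (T₂/T₁)⁴ = (1160/585.2)⁴ = (1.98223)⁴ = 15.4.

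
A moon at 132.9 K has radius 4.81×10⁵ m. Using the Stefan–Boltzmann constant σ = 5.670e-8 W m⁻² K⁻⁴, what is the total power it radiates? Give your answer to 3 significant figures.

Surface area A = 4πR² = 4π(4.81×10⁵ m)² = 2.90737×10¹² m².
P = σAT⁴ = 5.670×10⁻⁸ × 2.90737×10¹² × (132.9)⁴ = 5.14×10¹³ W.

P ≈ 5.14×10¹³ W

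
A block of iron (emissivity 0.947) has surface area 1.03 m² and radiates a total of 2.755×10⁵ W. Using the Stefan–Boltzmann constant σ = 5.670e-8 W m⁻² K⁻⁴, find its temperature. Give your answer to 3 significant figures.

Area A = 1.03 m².
P = εσAT⁴ ⇒ T = (P/(εσA))^(1/4) = (2.755×10⁵/(0.947×5.670×10⁻⁸×1.03))^(1/4) = 1.49×10³ K.

T ≈ 1.49×10³ K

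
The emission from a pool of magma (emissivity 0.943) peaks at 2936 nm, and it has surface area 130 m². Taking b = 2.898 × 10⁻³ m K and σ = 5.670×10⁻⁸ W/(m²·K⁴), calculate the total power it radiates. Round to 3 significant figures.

Wien's law: T = b/λ_max = 2.898×10⁻³/2.936×10⁻⁶ = 987.057 K.
Area A = 130 m².
Then P = εσAT⁴ = 0.943×5.670×10⁻⁸×130×(987.057)⁴ = 6.60×10⁶ W.

P ≈ 6.60×10⁶ W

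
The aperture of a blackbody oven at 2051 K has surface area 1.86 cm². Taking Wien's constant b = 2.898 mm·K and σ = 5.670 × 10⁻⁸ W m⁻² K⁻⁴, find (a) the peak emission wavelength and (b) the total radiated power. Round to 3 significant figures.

(a) λ_max = b/T = 2.898×10⁻³/2051 = 1.413×10⁻⁶ m = 1.41×10³ nm.
Area A = 1.86 cm² = 1.86×10⁻⁴ m².
(b) P = σAT⁴ = 5.670×10⁻⁸×1.86×10⁻⁴×(2051)⁴ = 187 W.

λ_max ≈ 1.41×10³ nm; P ≈ 187 W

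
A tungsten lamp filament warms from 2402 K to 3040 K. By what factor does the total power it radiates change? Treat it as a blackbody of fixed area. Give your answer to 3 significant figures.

P₂/P₁ ≈ 2.57

P ∝ T⁴, so P₂/P₁ = (T₂/T₁)⁴ = (3040/2402)⁴ = (1.26561)⁴ = 2.57.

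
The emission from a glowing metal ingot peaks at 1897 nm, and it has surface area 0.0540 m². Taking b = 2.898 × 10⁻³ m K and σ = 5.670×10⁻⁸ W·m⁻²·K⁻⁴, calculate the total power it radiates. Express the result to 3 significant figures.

P ≈ 1.67×10⁴ W

Wien's law: T = b/λ_max = 2.898×10⁻³/1.897×10⁻⁶ = 1527.68 K.
Area A = 0.0540 m².
Then P = σAT⁴ = 5.670×10⁻⁸×0.0540×(1527.68)⁴ = 1.67×10⁴ W.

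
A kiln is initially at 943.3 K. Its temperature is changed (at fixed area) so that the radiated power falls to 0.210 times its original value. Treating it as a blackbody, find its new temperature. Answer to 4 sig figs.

P ∝ T⁴, so T₂/T₁ = (P₂/P₁)^(1/4) = (0.210)^(1/4) = 0.676947.
T₂ = 943.3 × 0.676947 = 638.6 K.

T₂ ≈ 638.6 K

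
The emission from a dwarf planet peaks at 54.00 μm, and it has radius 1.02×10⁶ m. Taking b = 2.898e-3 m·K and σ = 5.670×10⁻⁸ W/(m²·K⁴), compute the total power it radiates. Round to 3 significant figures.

P ≈ 6.15×10¹² W

Wien's law: T = b/λ_max = 2.898×10⁻³/5.400×10⁻⁵ = 53.6667 K.
Surface area A = 4πR² = 4π(1.02×10⁶ m)² = 1.30741×10¹³ m².
Then P = σAT⁴ = 5.670×10⁻⁸×1.30741×10¹³×(53.6667)⁴ = 6.15×10¹² W.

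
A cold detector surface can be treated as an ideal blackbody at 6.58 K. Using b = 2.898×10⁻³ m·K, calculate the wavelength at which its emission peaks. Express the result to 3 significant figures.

λ_max ≈ 4.40×10⁻⁴ m

Wien's displacement law: λ_max = b/T = (2.898×10⁻³ m·K)/(6.58 K) = 4.404×10⁻⁴ m.
That is 4.40×10⁻⁴ m, in the infrared range.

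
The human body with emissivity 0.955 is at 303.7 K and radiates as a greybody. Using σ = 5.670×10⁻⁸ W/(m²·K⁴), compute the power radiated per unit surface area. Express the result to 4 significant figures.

Stefan–Boltzmann: I = εσT⁴ = 0.955 × 5.670×10⁻⁸ × (303.7)⁴ = 460.6 W/m².

I ≈ 460.6 W/m²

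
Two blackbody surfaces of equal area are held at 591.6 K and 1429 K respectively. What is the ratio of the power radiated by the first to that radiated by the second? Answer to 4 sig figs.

P₁/P₂ ≈ 0.02938

With equal areas, P₁/P₂ = (T₁/T₂)⁴ = (591.6/1429)⁴ = 0.02938.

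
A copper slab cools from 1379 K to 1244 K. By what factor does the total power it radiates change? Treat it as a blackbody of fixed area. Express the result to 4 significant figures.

P₂/P₁ ≈ 0.6623

P ∝ T⁴, so P₂/P₁ = (T₂/T₁)⁴ = (1244/1379)⁴ = (0.902103)⁴ = 0.6623.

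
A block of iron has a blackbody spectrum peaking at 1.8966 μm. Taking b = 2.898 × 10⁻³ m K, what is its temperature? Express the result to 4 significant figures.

Wien's law gives T = b/λ_max = (2.898×10⁻³ m·K)/(1.8966×10⁻⁶ m) = 1528 K.

T ≈ 1528 K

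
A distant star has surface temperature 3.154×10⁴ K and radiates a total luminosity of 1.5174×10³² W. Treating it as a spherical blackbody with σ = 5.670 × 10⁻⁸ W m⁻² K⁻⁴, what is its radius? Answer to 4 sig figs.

R ≈ 1.467×10¹⁰ m

L = 4πR²σT⁴ ⇒ R = √(L/(4πσT⁴)).
σT⁴ = 5.61086×10¹⁰ W/m², so R = √(1.5174×10³²/(4π×5.61086×10¹⁰)) = 1.467×10¹⁰ m.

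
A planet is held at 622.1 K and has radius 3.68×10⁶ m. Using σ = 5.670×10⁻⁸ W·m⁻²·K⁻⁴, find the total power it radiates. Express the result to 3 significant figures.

P ≈ 1.45×10¹⁸ W

Surface area A = 4πR² = 4π(3.68×10⁶ m)² = 1.70179×10¹⁴ m².
P = σAT⁴ = 5.670×10⁻⁸ × 1.70179×10¹⁴ × (622.1)⁴ = 1.45×10¹⁸ W.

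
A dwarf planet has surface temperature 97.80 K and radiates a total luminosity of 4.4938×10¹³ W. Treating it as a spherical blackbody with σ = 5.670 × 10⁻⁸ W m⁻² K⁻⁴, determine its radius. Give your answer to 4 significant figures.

R ≈ 8.303×10⁵ m

L = 4πR²σT⁴ ⇒ R = √(L/(4πσT⁴)).
σT⁴ = 5.18727 W/m², so R = √(4.4938×10¹³/(4π×5.18727)) = 8.303×10⁵ m.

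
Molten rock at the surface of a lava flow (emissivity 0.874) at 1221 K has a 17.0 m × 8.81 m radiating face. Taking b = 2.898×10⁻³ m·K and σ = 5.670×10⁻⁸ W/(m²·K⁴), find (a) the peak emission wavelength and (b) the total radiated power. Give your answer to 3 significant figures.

λ_max ≈ 2.37×10³ nm; P ≈ 1.65×10⁷ W

(a) λ_max = b/T = 2.898×10⁻³/1221 = 2.373×10⁻⁶ m = 2.37×10³ nm.
Area A = 17.0 × 8.81 = 149.77 m².
(b) P = εσAT⁴ = 0.874×5.670×10⁻⁸×149.77×(1221)⁴ = 1.65×10⁷ W.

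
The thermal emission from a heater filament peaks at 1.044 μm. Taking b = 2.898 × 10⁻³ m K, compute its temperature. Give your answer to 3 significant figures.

Wien's law gives T = b/λ_max = (2.898×10⁻³ m·K)/(1.044×10⁻⁶ m) = 2.78×10³ K.

T ≈ 2.78×10³ K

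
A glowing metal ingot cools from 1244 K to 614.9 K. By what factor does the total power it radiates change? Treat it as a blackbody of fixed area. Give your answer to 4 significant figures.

P₂/P₁ ≈ 0.05969

P ∝ T⁴, so P₂/P₁ = (T₂/T₁)⁴ = (614.9/1244)⁴ = (0.494293)⁴ = 0.05969.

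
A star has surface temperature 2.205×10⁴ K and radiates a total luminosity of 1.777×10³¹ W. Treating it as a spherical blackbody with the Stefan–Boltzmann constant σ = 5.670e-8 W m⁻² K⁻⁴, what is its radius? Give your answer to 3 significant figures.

R ≈ 1.03×10¹⁰ m

L = 4πR²σT⁴ ⇒ R = √(L/(4πσT⁴)).
σT⁴ = 1.34035×10¹⁰ W/m², so R = √(1.777×10³¹/(4π×1.34035×10¹⁰)) = 1.03×10¹⁰ m.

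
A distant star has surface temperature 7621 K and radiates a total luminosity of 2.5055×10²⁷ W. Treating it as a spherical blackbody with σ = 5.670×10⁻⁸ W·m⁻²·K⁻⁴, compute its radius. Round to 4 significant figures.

R ≈ 1.021×10⁹ m

L = 4πR²σT⁴ ⇒ R = √(L/(4πσT⁴)).
σT⁴ = 1.91263×10⁸ W/m², so R = √(2.5055×10²⁷/(4π×1.91263×10⁸)) = 1.021×10⁹ m.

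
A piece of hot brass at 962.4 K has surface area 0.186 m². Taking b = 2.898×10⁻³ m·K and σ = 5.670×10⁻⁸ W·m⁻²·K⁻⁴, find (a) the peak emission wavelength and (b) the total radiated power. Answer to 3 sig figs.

(a) λ_max = b/T = 2.898×10⁻³/962.4 = 3.011×10⁻⁶ m = 3.01 μm.
Area A = 0.186 m².
(b) P = σAT⁴ = 5.670×10⁻⁸×0.186×(962.4)⁴ = 9.05×10³ W.

λ_max ≈ 3.01 μm; P ≈ 9.05×10³ W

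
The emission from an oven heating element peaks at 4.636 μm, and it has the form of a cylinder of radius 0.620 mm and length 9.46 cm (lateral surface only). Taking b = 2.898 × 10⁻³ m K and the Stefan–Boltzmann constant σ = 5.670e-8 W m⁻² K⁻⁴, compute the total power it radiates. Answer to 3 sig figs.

P ≈ 3.19 W

Wien's law: T = b/λ_max = 2.898×10⁻³/4.636×10⁻⁶ = 625.108 K.
Lateral area A = 2πrL = 2π×6.20×10⁻⁴×0.0946 = 3.68521×10⁻⁴ m².
Then P = σAT⁴ = 5.670×10⁻⁸×3.68521×10⁻⁴×(625.108)⁴ = 3.19 W.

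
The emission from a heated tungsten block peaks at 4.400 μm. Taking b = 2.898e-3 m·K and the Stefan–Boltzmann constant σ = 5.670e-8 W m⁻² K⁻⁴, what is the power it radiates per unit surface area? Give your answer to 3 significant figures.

Wien's law: T = b/λ_max = 2.898×10⁻³/4.400×10⁻⁶ = 658.636 K.
Then I = σT⁴ = 5.670×10⁻⁸×(658.636)⁴ = 1.07×10⁴ W/m².

I ≈ 1.07×10⁴ W/m²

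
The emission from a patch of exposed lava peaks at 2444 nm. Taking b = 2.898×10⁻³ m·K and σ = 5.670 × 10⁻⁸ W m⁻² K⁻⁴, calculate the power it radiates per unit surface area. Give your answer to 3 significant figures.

I ≈ 1.12×10⁵ W/m²

Wien's law: T = b/λ_max = 2.898×10⁻³/2.444×10⁻⁶ = 1185.76 K.
Then I = σT⁴ = 5.670×10⁻⁸×(1185.76)⁴ = 1.12×10⁵ W/m².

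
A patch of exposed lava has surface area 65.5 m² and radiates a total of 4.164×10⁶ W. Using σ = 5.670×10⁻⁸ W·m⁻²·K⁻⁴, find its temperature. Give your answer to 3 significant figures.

Area A = 65.5 m².
P = σAT⁴ ⇒ T = (P/(σA))^(1/4) = (4.164×10⁶/(5.670×10⁻⁸×65.5))^(1/4) = 1.03×10³ K.

T ≈ 1.03×10³ K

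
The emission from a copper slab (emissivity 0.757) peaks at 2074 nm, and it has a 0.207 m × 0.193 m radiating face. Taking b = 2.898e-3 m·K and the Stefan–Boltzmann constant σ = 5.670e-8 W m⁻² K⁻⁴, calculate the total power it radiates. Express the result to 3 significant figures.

P ≈ 6.54×10³ W

Wien's law: T = b/λ_max = 2.898×10⁻³/2.074×10⁻⁶ = 1397.30 K.
Area A = 0.207 × 0.193 = 0.039951 m².
Then P = εσAT⁴ = 0.757×5.670×10⁻⁸×0.039951×(1397.30)⁴ = 6.54×10³ W.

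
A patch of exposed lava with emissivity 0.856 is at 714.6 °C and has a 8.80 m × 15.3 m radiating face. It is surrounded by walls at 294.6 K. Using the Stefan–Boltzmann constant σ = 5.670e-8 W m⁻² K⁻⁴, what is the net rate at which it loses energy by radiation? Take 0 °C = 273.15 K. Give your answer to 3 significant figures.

T = 714.6 °C + 273.15 = 987.75 K.
Area A = 8.80 × 15.3 = 134.64 m².
Net radiated power P_net = εσA(T⁴ − T₀⁴) = 0.856×5.670×10⁻⁸×134.64×(987.75⁴ − 294.6⁴).
T⁴ − T₀⁴ = 9.51893×10¹¹ − 7.53236×10⁹ = 9.44361×10¹¹ K⁴, so P_net = 6.17×10⁶ W.

Net loss ≈ 6.17×10⁶ W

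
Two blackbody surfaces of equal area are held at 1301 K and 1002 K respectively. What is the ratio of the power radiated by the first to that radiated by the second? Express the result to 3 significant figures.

With equal areas, P₁/P₂ = (T₁/T₂)⁴ = (1301/1002)⁴ = 2.84.

P₁/P₂ ≈ 2.84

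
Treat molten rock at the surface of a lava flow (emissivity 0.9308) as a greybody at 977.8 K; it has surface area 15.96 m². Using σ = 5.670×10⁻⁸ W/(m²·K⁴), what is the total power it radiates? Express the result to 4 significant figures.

Area A = 15.96 m².
P = εσAT⁴ = 0.9308 × 5.670×10⁻⁸ × 15.96 × (977.8)⁴ = 7.700×10⁵ W.

P ≈ 7.700×10⁵ W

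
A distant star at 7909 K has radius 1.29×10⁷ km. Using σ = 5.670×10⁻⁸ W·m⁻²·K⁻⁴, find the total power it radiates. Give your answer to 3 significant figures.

Surface area A = 4πR² = 4π(1.29×10¹⁰ m)² = 2.09117×10²¹ m².
P = σAT⁴ = 5.670×10⁻⁸ × 2.09117×10²¹ × (7909)⁴ = 4.64×10²⁹ W.

P ≈ 4.64×10²⁹ W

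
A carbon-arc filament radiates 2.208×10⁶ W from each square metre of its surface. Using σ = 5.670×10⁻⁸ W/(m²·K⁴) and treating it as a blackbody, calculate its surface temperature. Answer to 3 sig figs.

T ≈ 2.50×10³ K

I = σT⁴, so T = (I/σ)^(1/4) = (2.208×10⁶/(5.670×10⁻⁸))^(1/4) = 2.50×10³ K.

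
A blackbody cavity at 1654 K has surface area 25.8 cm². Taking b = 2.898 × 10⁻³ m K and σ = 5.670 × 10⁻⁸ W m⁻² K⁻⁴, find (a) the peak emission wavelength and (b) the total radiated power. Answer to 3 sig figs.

λ_max ≈ 1.75 μm; P ≈ 1.09×10³ W

(a) λ_max = b/T = 2.898×10⁻³/1654 = 1.752×10⁻⁶ m = 1.75 μm.
Area A = 25.8 cm² = 2.58×10⁻³ m².
(b) P = σAT⁴ = 5.670×10⁻⁸×2.58×10⁻³×(1654)⁴ = 1.09×10³ W.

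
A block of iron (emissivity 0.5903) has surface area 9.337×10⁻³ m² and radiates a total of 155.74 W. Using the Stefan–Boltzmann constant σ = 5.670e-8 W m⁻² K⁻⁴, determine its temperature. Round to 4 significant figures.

T ≈ 840.2 K

Area A = 9.337×10⁻³ m².
P = εσAT⁴ ⇒ T = (P/(εσA))^(1/4) = (155.74/(0.5903×5.670×10⁻⁸×9.337×10⁻³))^(1/4) = 840.2 K.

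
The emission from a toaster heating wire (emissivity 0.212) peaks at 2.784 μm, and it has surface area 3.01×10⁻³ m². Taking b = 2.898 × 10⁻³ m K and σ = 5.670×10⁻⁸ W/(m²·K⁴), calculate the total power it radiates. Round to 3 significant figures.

P ≈ 42.5 W

Wien's law: T = b/λ_max = 2.898×10⁻³/2.784×10⁻⁶ = 1040.95 K.
Area A = 3.01×10⁻³ m².
Then P = εσAT⁴ = 0.212×5.670×10⁻⁸×3.01×10⁻³×(1040.95)⁴ = 42.5 W.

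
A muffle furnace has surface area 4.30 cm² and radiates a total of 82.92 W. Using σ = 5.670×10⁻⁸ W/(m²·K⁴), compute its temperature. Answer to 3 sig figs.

Area A = 4.30 cm² = 4.30×10⁻⁴ m².
P = σAT⁴ ⇒ T = (P/(σA))^(1/4) = (82.92/(5.670×10⁻⁸×4.30×10⁻⁴))^(1/4) = 1.36×10³ K.

T ≈ 1.36×10³ K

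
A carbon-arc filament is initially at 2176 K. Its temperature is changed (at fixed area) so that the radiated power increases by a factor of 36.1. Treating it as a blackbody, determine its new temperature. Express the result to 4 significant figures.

P ∝ T⁴, so T₂/T₁ = (P₂/P₁)^(1/4) = (36.1)^(1/4) = 2.45119.
T₂ = 2176 × 2.45119 = 5334 K.

T₂ ≈ 5334 K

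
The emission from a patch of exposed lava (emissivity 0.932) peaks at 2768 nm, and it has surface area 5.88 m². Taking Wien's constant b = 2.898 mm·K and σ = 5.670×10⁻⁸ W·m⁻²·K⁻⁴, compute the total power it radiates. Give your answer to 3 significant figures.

Wien's law: T = b/λ_max = 2.898×10⁻³/2.768×10⁻⁶ = 1046.97 K.
Area A = 5.88 m².
Then P = εσAT⁴ = 0.932×5.670×10⁻⁸×5.88×(1046.97)⁴ = 3.73×10⁵ W.

P ≈ 3.73×10⁵ W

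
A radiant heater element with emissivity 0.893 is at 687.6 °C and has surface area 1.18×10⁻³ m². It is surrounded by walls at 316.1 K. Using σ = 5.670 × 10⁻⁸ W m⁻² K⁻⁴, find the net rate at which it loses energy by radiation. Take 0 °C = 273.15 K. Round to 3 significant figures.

Net loss ≈ 50.3 W

T = 687.6 °C + 273.15 = 960.75 K.
Area A = 1.18×10⁻³ m².
Net radiated power P_net = εσA(T⁴ − T₀⁴) = 0.893×5.670×10⁻⁸×1.18×10⁻³×(960.75⁴ − 316.1⁴).
T⁴ − T₀⁴ = 8.52004×10¹¹ − 9.98385×10⁹ = 8.42020×10¹¹ K⁴, so P_net = 50.3 W.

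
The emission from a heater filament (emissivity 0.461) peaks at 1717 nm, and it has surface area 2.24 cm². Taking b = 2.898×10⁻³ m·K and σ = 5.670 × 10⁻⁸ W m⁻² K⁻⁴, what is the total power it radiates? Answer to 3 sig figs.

P ≈ 47.5 W

Wien's law: T = b/λ_max = 2.898×10⁻³/1.717×10⁻⁶ = 1687.83 K.
Area A = 2.24 cm² = 2.24×10⁻⁴ m².
Then P = εσAT⁴ = 0.461×5.670×10⁻⁸×2.24×10⁻⁴×(1687.83)⁴ = 47.5 W.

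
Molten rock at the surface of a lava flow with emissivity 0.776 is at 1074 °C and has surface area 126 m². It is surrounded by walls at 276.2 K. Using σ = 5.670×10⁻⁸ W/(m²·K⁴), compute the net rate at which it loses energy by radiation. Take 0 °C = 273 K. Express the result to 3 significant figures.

Net loss ≈ 1.82×10⁷ W

T = 1074 °C + 273 = 1347 K.
Area A = 126 m².
Net radiated power P_net = εσA(T⁴ − T₀⁴) = 0.776×5.670×10⁻⁸×126×(1347⁴ − 276.2⁴).
T⁴ − T₀⁴ = 3.29208×10¹² − 5.81962×10⁹ = 3.28626×10¹² K⁴, so P_net = 1.82×10⁷ W.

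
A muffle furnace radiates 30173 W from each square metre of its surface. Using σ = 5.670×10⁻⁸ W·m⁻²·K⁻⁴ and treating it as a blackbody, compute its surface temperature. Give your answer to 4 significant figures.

T ≈ 854.1 K

I = σT⁴, so T = (I/σ)^(1/4) = (30173/(5.670×10⁻⁸))^(1/4) = 854.1 K.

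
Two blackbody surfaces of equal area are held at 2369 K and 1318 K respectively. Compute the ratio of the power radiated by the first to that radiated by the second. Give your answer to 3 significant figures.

P₁/P₂ ≈ 10.4

With equal areas, P₁/P₂ = (T₁/T₂)⁴ = (2369/1318)⁴ = 10.4.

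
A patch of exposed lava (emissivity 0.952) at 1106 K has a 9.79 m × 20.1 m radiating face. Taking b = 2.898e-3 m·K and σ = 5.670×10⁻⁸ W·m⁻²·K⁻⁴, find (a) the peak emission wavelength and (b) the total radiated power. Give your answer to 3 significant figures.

(a) λ_max = b/T = 2.898×10⁻³/1106 = 2.620×10⁻⁶ m = 2.62 μm.
Area A = 9.79 × 20.1 = 196.779 m².
(b) P = εσAT⁴ = 0.952×5.670×10⁻⁸×196.779×(1106)⁴ = 1.59×10⁷ W.

λ_max ≈ 2.62 μm; P ≈ 1.59×10⁷ W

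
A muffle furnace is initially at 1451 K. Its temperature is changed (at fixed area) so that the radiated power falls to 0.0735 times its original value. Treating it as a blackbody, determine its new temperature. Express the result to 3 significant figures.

P ∝ T⁴, so T₂/T₁ = (P₂/P₁)^(1/4) = (0.0735)^(1/4) = 0.520681.
T₂ = 1451 × 0.520681 = 756 K.

T₂ ≈ 756 K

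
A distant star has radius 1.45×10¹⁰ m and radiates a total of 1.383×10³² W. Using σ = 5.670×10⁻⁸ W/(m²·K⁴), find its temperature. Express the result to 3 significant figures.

Surface area A = 4πR² = 4π(1.45×10¹⁰ m)² = 2.64208×10²¹ m².
P = σAT⁴ ⇒ T = (P/(σA))^(1/4) = (1.383×10³²/(5.670×10⁻⁸×2.64208×10²¹))^(1/4) = 3.10×10⁴ K.

T ≈ 3.10×10⁴ K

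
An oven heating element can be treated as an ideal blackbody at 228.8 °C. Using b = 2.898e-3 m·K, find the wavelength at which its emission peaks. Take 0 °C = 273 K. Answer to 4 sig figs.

λ_max ≈ 5.775 μm

T = 228.8 °C + 273 = 501.8 K.
Wien's displacement law: λ_max = b/T = (2.898×10⁻³ m·K)/(501.8 K) = 5.7752×10⁻⁶ m.
That is 5.775 μm, in the infrared range.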